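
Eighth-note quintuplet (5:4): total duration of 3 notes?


Let's work it out.
Quintuplet: 5 notes occupy the space of 4 eighth notes
Space = 4 × 1/2 = 2 beats
Each quintuplet note = 2 / 5 = 2/5 beats
3 notes = 3 × 2/5 = 6/5
= 6/5 beats


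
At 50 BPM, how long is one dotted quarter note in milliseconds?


Working:
One quarter-note beat = 60000 / BPM = 60000 / 50 ms
Dotted quarter note = 3/2 × quarter note
Duration = 3/2 × 60000 / 50 = 90000 / 50
= 1800.0 ms


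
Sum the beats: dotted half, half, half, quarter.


Let's work it out.
Beat values:
  dotted half = 3 beats
  half = 2 beats
  half = 2 beats
  quarter = 1 beat
Sum = 3 + 2 + 2 + 1
= 8 beats


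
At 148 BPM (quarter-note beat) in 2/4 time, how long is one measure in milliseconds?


Quarter-note beat duration = 60000 / 148 ms
Beats per measure (2/4) = 2
One measure = 2 × 60000 / 148 = 120000 / 148 ms
= 810.8 ms


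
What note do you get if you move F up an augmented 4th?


Solution.
augmented 4th: 4 letter names, 6 semitones
Letter: F + 3 → B
Pitch: F + 6 semitones, spelled as a B → B
= B


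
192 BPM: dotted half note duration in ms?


Let's work it out.
One quarter-note beat = 60000 / BPM = 60000 / 192 ms
Dotted half note = 3 × quarter note
Duration = 3 × 60000 / 192 = 180000 / 192
= 937.5 ms


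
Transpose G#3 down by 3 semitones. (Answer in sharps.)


Let's work it out.
G#3: chromatic position 8 in octave 3 → absolute = 3×12 + 8 = 44
Transpose down 3: 44 - 3 = 41
41 = 3×12 + 5 → F in octave 3
Result = F3


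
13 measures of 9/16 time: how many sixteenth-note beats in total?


Time signature 9/16: the bottom number 16 means the sixteenth note gets one count
The top number 9 means 9 sixteenth-note beats per measure
Total = 9 × 13 measures
= 117 sixteenth-note beats


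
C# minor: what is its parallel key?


Working:
Parallel keys share the same tonic but differ in mode
C# minor → parallel is C# major
= C# major


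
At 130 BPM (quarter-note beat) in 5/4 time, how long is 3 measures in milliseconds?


Working:
Quarter-note beat duration = 60000 / 130 ms
Beats per measure (5/4) = 5
One measure = 5 × 60000 / 130 = 300000 / 130 ms
3 measures = 3 × 300000 / 130 = 900000 / 130
= 6923.1 ms


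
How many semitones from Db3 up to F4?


Reasoning:
Absolute semitone position = octave×12 + chromatic position
Db3: 3×12 + 1 = 37
F4: 4×12 + 5 = 53
Difference = 53 - 37 = 16
= 16 semitones


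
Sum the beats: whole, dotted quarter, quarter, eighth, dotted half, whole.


Let's work it out.
Beat values:
  whole = 4 beats
  dotted quarter = 1.5 beats
  quarter = 1 beat
  eighth = 0.5 beats
  dotted half = 3 beats
  whole = 4 beats
Sum = 4 + 1.5 + 1 + 0.5 + 3 + 4
= 14 beats


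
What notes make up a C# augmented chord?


Let's work it out.
Augmented triad = root + major 3rd (4 semitones) + augmented 5th (8 semitones)
A triad on C# stacks thirds, so the chord tones use letter names C-E-G
Root: C#
Major 3rd above C#: E#
Augmented 5th above C#: G##
Chord = C# E# G##


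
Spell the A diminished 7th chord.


Let's work it out.
Diminished 7th chord = root + minor 3rd + diminished 5th + diminished 7th
Seventh chords stack in thirds, so the letter names are A-C-E-G
Root: A
Minor 3rd above A: C
Diminished 5th above A: Eb
Diminished 7th above A: Gb
Chord = A C Eb Gb


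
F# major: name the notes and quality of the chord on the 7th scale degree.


Step by step:
F# major scale: F# G# A# B C# D# E#
Diatonic triad on degree 7 stacks scale notes 7, 2, 4: E# G# B
E#→G# = 3 semitones; E#→B = 6 semitones → diminished triad
= E# G# B (diminished)


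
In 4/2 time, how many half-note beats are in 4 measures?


Let's work it out.
Time signature 4/2: the bottom number 2 means the half note gets one count
The top number 4 means 4 half-note beats per measure
Total = 4 × 4 measures
= 16 half-note beats


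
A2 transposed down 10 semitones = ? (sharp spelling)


Solution.
A2: chromatic position 9 in octave 2 → absolute = 2×12 + 9 = 33
Transpose down 10: 33 - 10 = 23
23 = 1×12 + 11 → B in octave 1
Result = B1


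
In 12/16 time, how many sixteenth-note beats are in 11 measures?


Time signature 12/16: the bottom number 16 means the sixteenth note gets one count
The top number 12 means 12 sixteenth-note beats per measure
Total = 12 × 11 measures
= 132 sixteenth-note beats


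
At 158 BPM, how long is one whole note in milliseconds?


One quarter-note beat = 60000 / BPM = 60000 / 158 ms
Whole note = 4 × quarter note
Duration = 4 × 60000 / 158 = 240000 / 158
= 1519.0 ms


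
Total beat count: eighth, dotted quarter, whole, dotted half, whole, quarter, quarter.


Working:
Beat values:
  eighth = 0.5 beats
  dotted quarter = 1.5 beats
  whole = 4 beats
  dotted half = 3 beats
  whole = 4 beats
  quarter = 1 beat
  quarter = 1 beat
Sum = 0.5 + 1.5 + 4 + 3 + 4 + 1 + 1
= 15 beats


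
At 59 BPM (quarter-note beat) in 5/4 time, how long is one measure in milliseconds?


Solution.
Quarter-note beat duration = 60000 / 59 ms
Beats per measure (5/4) = 5
One measure = 5 × 60000 / 59 = 300000 / 59 ms
= 5084.7 ms


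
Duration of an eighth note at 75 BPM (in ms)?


Solution.
One quarter-note beat = 60000 / BPM = 60000 / 75 ms
Eighth note = 1/2 × quarter note
Duration = 1/2 × 60000 / 75 = 30000 / 75
= 400.0 ms


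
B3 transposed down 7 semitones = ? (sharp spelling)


Working:
B3: chromatic position 11 in octave 3 → absolute = 3×12 + 11 = 47
Transpose down 7: 47 - 7 = 40
40 = 3×12 + 4 → E in octave 3
Result = E3


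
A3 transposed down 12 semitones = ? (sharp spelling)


Step by step:
A3: chromatic position 9 in octave 3 → absolute = 3×12 + 9 = 45
Transpose down 12: 45 - 12 = 33
33 = 2×12 + 9 → A in octave 2
Result = A2


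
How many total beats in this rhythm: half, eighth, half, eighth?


Let's work it out.
Beat values:
  half = 2 beats
  eighth = 0.5 beats
  half = 2 beats
  eighth = 0.5 beats
Sum = 2 + 0.5 + 2 + 0.5
= 5 beats


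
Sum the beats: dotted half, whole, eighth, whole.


Beat values:
  dotted half = 3 beats
  whole = 4 beats
  eighth = 0.5 beats
  whole = 4 beats
Sum = 3 + 4 + 0.5 + 4
= 11.5 beats


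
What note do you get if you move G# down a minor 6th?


minor 6th: 6 letter names, 8 semitones
Letter: G - 5 → B
Pitch: G# - 8 semitones, spelled as a B → B#
= B#


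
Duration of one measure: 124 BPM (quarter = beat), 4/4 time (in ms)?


Working:
Quarter-note beat duration = 60000 / 124 ms
Beats per measure (4/4) = 4
One measure = 4 × 60000 / 124 = 240000 / 124 ms
= 1935.5 ms


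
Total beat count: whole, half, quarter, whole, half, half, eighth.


Working:
Beat values:
  whole = 4 beats
  half = 2 beats
  quarter = 1 beat
  whole = 4 beats
  half = 2 beats
  half = 2 beats
  eighth = 0.5 beats
Sum = 4 + 2 + 1 + 4 + 2 + 2 + 0.5
= 15.5 beats


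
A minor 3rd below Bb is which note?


A 3rd spans 3 letter names, so from B we land on G
A minor 3rd = 3 semitones below Bb
Spell G at that pitch: G
= G


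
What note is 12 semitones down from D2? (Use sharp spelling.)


Solution.
D2: chromatic position 2 in octave 2 → absolute = 2×12 + 2 = 26
Transpose down 12: 26 - 12 = 14
14 = 1×12 + 2 → D in octave 1
Result = D1


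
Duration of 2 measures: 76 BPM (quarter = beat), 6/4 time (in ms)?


Working:
Quarter-note beat duration = 60000 / 76 ms
Beats per measure (6/4) = 6
One measure = 6 × 60000 / 76 = 360000 / 76 ms
2 measures = 2 × 360000 / 76 = 720000 / 76
= 9473.7 ms


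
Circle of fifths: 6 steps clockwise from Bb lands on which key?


Let's work it out.
Each clockwise step on the circle of fifths moves up a perfect 5th
From Bb: Bb → F → C → G → D → A → E
= E


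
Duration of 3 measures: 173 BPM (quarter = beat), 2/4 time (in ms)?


Quarter-note beat duration = 60000 / 173 ms
Beats per measure (2/4) = 2
One measure = 2 × 60000 / 173 = 120000 / 173 ms
3 measures = 3 × 120000 / 173 = 360000 / 173
= 2080.9 ms


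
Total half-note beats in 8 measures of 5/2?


Reasoning:
Time signature 5/2: the bottom number 2 means the half note gets one count
The top number 5 means 5 half-note beats per measure
Total = 5 × 8 measures
= 40 half-note beats


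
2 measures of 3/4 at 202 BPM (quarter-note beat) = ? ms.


Solution.
Quarter-note beat duration = 60000 / 202 ms
Beats per measure (3/4) = 3
One measure = 3 × 60000 / 202 = 180000 / 202 ms
2 measures = 2 × 180000 / 202 = 360000 / 202
= 1782.2 ms


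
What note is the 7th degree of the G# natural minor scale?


Step by step:
Natural minor scale pattern: W-H-W-W-H-W-W (2-1-2-2-1-2-2 semitones)
Starting from G#:
  G# + 2 semitones → A#
  A# + 1 semitone → B
  B + 2 semitones → C#
  C# + 2 semitones → D#
  D# + 1 semitone → E
  E + 2 semitones → F#
  F# + 2 semitones → G#
Scale: G# A# B C# D# E F#
Degree 7 = F#


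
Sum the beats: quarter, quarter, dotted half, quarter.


Reasoning:
Beat values:
  quarter = 1 beat
  quarter = 1 beat
  dotted half = 3 beats
  quarter = 1 beat
Sum = 1 + 1 + 3 + 1
= 6 beats


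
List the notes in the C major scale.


Working:
Major scale pattern: W-W-H-W-W-W-H (2-2-1-2-2-2-1 semitones)
Starting from C:
  C + 2 semitones → D
  D + 2 semitones → E
  E + 1 semitone → F
  F + 2 semitones → G
  G + 2 semitones → A
  A + 2 semitones → B
  B + 1 semitone → C
Scale = C D E F G A B


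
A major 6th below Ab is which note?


Let's work it out.
A 6th spans 6 letter names, so from A we land on C
A major 6th = 9 semitones below Ab
Spell C at that pitch: Cb
= Cb


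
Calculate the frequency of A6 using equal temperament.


f = 440 × 2^(n/12) where n = semitones from A4
A6: 24 semitones from A4
f = 440 × 2^(24/12)
f = 1760.00 Hz


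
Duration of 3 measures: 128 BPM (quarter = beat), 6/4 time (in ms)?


Working:
Quarter-note beat duration = 60000 / 128 ms
Beats per measure (6/4) = 6
One measure = 6 × 60000 / 128 = 360000 / 128 ms
3 measures = 3 × 360000 / 128 = 1080000 / 128
= 8437.5 ms


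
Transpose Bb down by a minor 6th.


minor 6th: 6 letter names, 8 semitones
Letter: B - 5 → D
Pitch: Bb - 8 semitones, spelled as a D → D
= D


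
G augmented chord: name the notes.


Step by step:
Augmented triad = root + major 3rd (4 semitones) + augmented 5th (8 semitones)
A triad on G stacks thirds, so the chord tones use letter names G-B-D
Root: G
Major 3rd above G: B
Augmented 5th above G: D#
Chord = G B D#


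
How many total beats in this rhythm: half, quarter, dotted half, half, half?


Solution.
Beat values:
  half = 2 beats
  quarter = 1 beat
  dotted half = 3 beats
  half = 2 beats
  half = 2 beats
Sum = 2 + 1 + 3 + 2 + 2
= 10 beats


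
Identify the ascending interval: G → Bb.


Solution.
Letter names: G → B spans 3 letter names → a 3rd
Semitones: G → Bb = 3 half-steps
A 3rd of 3 semitones is a minor 3rd
= minor 3rd


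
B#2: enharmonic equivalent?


Enharmonic notes sound the same pitch but are spelled with different letter names
B# and C name the same pitch class
Octave numbers change at C, so B#2 = C3
= C3


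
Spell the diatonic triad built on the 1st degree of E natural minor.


Step by step:
E natural minor scale: E F# G A B C D
Diatonic triad on degree 1 stacks scale notes 1, 3, 5: E G B
E→G = 3 semitones; E→B = 7 semitones → minor triad
= E G B (minor)


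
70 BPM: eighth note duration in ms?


Reasoning:
One quarter-note beat = 60000 / BPM = 60000 / 70 ms
Eighth note = 1/2 × quarter note
Duration = 1/2 × 60000 / 70 = 30000 / 70
= 428.6 ms


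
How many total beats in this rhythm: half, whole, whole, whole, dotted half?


Solution.
Beat values:
  half = 2 beats
  whole = 4 beats
  whole = 4 beats
  whole = 4 beats
  dotted half = 3 beats
Sum = 2 + 4 + 4 + 4 + 3
= 17 beats


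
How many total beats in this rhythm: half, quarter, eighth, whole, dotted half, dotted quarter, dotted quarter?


Let's work it out.
Beat values:
  half = 2 beats
  quarter = 1 beat
  eighth = 0.5 beats
  whole = 4 beats
  dotted half = 3 beats
  dotted quarter = 1.5 beats
  dotted quarter = 1.5 beats
Sum = 2 + 1 + 0.5 + 4 + 3 + 1.5 + 1.5
= 13.5 beats


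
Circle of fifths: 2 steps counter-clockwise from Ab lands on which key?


Each counter-clockwise step moves down a perfect 5th (= up a perfect 4th)
From Ab: Ab → Db → F#/Gb
= F#/Gb


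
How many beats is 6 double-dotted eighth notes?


Let's work it out.
Base eighth note = 1/2 beats
Dot 1 adds half the previous value: +1/4
Dot 2 adds half the previous value: +1/8
One double-dotted eighth = 1/2 + 1/4 + 1/8 = 7/8
6 of them = 6 × 7/8 = 21/4
= 21/4 beats


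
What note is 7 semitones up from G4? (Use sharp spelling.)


G4: chromatic position 7 in octave 4 → absolute = 4×12 + 7 = 55
Transpose up 7: 55 + 7 = 62
62 = 5×12 + 2 → D in octave 5
Result = D5


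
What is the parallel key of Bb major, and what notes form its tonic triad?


Parallel keys share the same tonic but differ in mode
Bb major → parallel is Bb minor
Tonic triad of Bb minor = Bb Db F
= Bb minor; triad = Bb Db F


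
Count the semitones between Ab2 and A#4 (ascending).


Working:
Absolute semitone position = octave×12 + chromatic position
Ab2: 2×12 + 8 = 32
A#4: 4×12 + 10 = 58
Difference = 58 - 32 = 26
= 26 semitones


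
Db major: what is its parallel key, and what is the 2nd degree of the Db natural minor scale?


Let's work it out.
Parallel keys share the same tonic but differ in mode
Db major → parallel is Db minor
Db natural minor scale: Db Eb Fb Gb Ab Bbb Cb
= Db minor; 2nd degree = Eb


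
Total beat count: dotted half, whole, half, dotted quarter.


Step by step:
Beat values:
  dotted half = 3 beats
  whole = 4 beats
  half = 2 beats
  dotted quarter = 1.5 beats
Sum = 3 + 4 + 2 + 1.5
= 10.5 beats


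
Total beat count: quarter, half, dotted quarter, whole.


Beat values:
  quarter = 1 beat
  half = 2 beats
  dotted quarter = 1.5 beats
  whole = 4 beats
Sum = 1 + 2 + 1.5 + 4
= 8.5 beats


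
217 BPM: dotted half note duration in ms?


Step by step:
One quarter-note beat = 60000 / BPM = 60000 / 217 ms
Dotted half note = 3 × quarter note
Duration = 3 × 60000 / 217 = 180000 / 217
= 829.5 ms


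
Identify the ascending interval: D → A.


Working:
Letter names: D → A spans 5 letter names → a 5th
Semitones: D → A = 7 half-steps
A 5th of 7 semitones is a perfect 5th
= perfect 5th


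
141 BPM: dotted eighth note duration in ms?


One quarter-note beat = 60000 / BPM = 60000 / 141 ms
Dotted eighth note = 3/4 × quarter note
Duration = 3/4 × 60000 / 141 = 45000 / 141
= 319.1 ms


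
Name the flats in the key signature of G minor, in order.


Reasoning:
Flat minor keys: A(0), D(1), G(2), C(3), F(4), Bb(5), Eb(6), Ab(7)
G minor has 2 flats
Order of flats: Bb Eb Ab Db Gb Cb Fb → first 2: Bb, Eb
= Bb, Eb


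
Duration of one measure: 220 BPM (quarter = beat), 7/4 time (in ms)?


Let's work it out.
Quarter-note beat duration = 60000 / 220 ms
Beats per measure (7/4) = 7
One measure = 7 × 60000 / 220 = 420000 / 220 ms
= 1909.1 ms


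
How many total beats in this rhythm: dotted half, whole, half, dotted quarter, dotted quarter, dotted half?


Step by step:
Beat values:
  dotted half = 3 beats
  whole = 4 beats
  half = 2 beats
  dotted quarter = 1.5 beats
  dotted quarter = 1.5 beats
  dotted half = 3 beats
Sum = 3 + 4 + 2 + 1.5 + 1.5 + 3
= 15 beats


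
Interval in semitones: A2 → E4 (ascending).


Step by step:
Absolute semitone position = octave×12 + chromatic position
A2: 2×12 + 9 = 33
E4: 4×12 + 4 = 52
Difference = 52 - 33 = 19
= 19 semitones


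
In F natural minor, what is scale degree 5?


Step by step:
Natural minor scale pattern: W-H-W-W-H-W-W (2-1-2-2-1-2-2 semitones)
Starting from F:
  F + 2 semitones → G
  G + 1 semitone → Ab
  Ab + 2 semitones → Bb
  Bb + 2 semitones → C
  C + 1 semitone → Db
  Db + 2 semitones → Eb
  Eb + 2 semitones → F
Scale: F G Ab Bb C Db Eb
Degree 5 = C


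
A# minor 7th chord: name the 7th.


Let's work it out.
Minor 7th chord = root + minor 3rd + perfect 5th + minor 7th
Seventh chords stack in thirds, so the letter names are A-C-E-G
Root: A#
Minor 3rd above A#: C#
Perfect 5th above A#: E#
Minor 7th above A#: G#
The 7th = G#


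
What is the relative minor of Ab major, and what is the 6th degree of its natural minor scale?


Solution.
The relative minor shares the major's key signature and starts on its 6th degree
6th degree = a major 6th above the tonic; a major 6th above Ab is F
→ relative minor of Ab major is F minor
F natural minor scale: F G Ab Bb C Db Eb
= F minor; 6th degree = Db


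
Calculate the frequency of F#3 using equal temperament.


f = 440 × 2^(n/12) where n = semitones from A4
F#3: -15 semitones from A4
f = 440 × 2^(-15/12)
f = 185.00 Hz


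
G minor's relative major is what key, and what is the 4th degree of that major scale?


Reasoning:
The relative major shares the key signature and is a minor 3rd above the minor tonic
A minor 3rd above G is Bb
→ relative major of G minor is Bb major
Bb major scale: Bb C D Eb F G A
= Bb major; 4th degree = Eb


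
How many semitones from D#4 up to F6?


Working:
Absolute semitone position = octave×12 + chromatic position
D#4: 4×12 + 3 = 51
F6: 6×12 + 5 = 77
Difference = 77 - 51 = 26
= 26 semitones


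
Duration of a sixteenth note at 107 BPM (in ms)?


Working:
One quarter-note beat = 60000 / BPM = 60000 / 107 ms
Sixteenth note = 1/4 × quarter note
Duration = 1/4 × 60000 / 107 = 15000 / 107
= 140.2 ms


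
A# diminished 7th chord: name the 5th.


Diminished 7th chord = root + minor 3rd + diminished 5th + diminished 7th
Seventh chords stack in thirds, so the letter names are A-C-E-G
Root: A#
Minor 3rd above A#: C#
Diminished 5th above A#: E
Diminished 7th above A#: G
The 5th = E


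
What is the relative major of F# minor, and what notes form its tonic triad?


Let's work it out.
The relative major shares the key signature and is a minor 3rd above the minor tonic
A minor 3rd above F# is A
→ relative major of F# minor is A major
Tonic triad of A major = root + major 3rd + perfect 5th = A C# E
= A major; triad = A C# E


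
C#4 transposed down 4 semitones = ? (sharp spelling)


Step by step:
C#4: chromatic position 1 in octave 4 → absolute = 4×12 + 1 = 49
Transpose down 4: 49 - 4 = 45
45 = 3×12 + 9 → A in octave 3
Result = A3


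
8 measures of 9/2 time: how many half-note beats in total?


Solution.
Time signature 9/2: the bottom number 2 means the half note gets one count
The top number 9 means 9 half-note beats per measure
Total = 9 × 8 measures
= 72 half-note beats


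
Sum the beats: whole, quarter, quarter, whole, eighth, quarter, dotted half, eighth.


Let's work it out.
Beat values:
  whole = 4 beats
  quarter = 1 beat
  quarter = 1 beat
  whole = 4 beats
  eighth = 0.5 beats
  quarter = 1 beat
  dotted half = 3 beats
  eighth = 0.5 beats
Sum = 4 + 1 + 1 + 4 + 0.5 + 1 + 3 + 0.5
= 15 beats


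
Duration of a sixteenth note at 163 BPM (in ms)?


Working:
One quarter-note beat = 60000 / BPM = 60000 / 163 ms
Sixteenth note = 1/4 × quarter note
Duration = 1/4 × 60000 / 163 = 15000 / 163
= 92.0 ms


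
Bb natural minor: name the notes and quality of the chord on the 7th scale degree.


Solution.
Bb natural minor scale: Bb C Db Eb F Gb Ab
Diatonic triad on degree 7 stacks scale notes 7, 2, 4: Ab C Eb
Ab→C = 4 semitones; Ab→Eb = 7 semitones → major triad
= Ab C Eb (major)


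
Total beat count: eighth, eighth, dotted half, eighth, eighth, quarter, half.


Working:
Beat values:
  eighth = 0.5 beats
  eighth = 0.5 beats
  dotted half = 3 beats
  eighth = 0.5 beats
  eighth = 0.5 beats
  quarter = 1 beat
  half = 2 beats
Sum = 0.5 + 0.5 + 3 + 0.5 + 0.5 + 1 + 2
= 8 beats


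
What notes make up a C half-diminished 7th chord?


Half-diminished 7th chord = root + minor 3rd + diminished 5th + minor 7th
Seventh chords stack in thirds, so the letter names are C-E-G-B
Root: C
Minor 3rd above C: Eb
Diminished 5th above C: Gb
Minor 7th above C: Bb
Chord = C Eb Gb Bb


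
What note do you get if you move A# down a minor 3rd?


minor 3rd: 3 letter names, 3 semitones
Letter: A - 2 → F
Pitch: A# - 3 semitones, spelled as an F → F##
= F##


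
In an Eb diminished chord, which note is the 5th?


Let's work it out.
Diminished triad = root + minor 3rd (3 semitones) + diminished 5th (6 semitones)
A triad on Eb stacks thirds, so the chord tones use letter names E-G-B
Root: Eb
Minor 3rd above Eb: Gb
Diminished 5th above Eb: Bbb
The 5th = Bbb


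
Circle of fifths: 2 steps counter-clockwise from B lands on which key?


Each counter-clockwise step moves down a perfect 5th (= up a perfect 4th)
From B: B → E → A
= A


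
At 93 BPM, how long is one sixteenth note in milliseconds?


Let's work it out.
One quarter-note beat = 60000 / BPM = 60000 / 93 ms
Sixteenth note = 1/4 × quarter note
Duration = 1/4 × 60000 / 93 = 15000 / 93
= 161.3 ms


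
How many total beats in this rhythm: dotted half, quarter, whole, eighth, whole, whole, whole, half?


Step by step:
Beat values:
  dotted half = 3 beats
  quarter = 1 beat
  whole = 4 beats
  eighth = 0.5 beats
  whole = 4 beats
  whole = 4 beats
  whole = 4 beats
  half = 2 beats
Sum = 3 + 1 + 4 + 0.5 + 4 + 4 + 4 + 2
= 22.5 beats


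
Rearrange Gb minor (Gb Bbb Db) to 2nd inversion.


Working:
Root position: Gb Bbb Db
2nd inversion: move root and 3rd up an octave
Bass note: Db
Notes (bottom to top) = Db Gb Bbb


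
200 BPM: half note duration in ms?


Solution.
One quarter-note beat = 60000 / BPM = 60000 / 200 ms
Half note = 2 × quarter note
Duration = 2 × 60000 / 200 = 120000 / 200
= 600.0 ms


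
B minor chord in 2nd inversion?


Root position: B D F#
2nd inversion: move root and 3rd up an octave
Bass note: F#
Notes (bottom to top) = F# B D


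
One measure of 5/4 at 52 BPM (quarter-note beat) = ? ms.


Quarter-note beat duration = 60000 / 52 ms
Beats per measure (5/4) = 5
One measure = 5 × 60000 / 52 = 300000 / 52 ms
= 5769.2 ms


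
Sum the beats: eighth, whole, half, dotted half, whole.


Solution.
Beat values:
  eighth = 0.5 beats
  whole = 4 beats
  half = 2 beats
  dotted half = 3 beats
  whole = 4 beats
Sum = 0.5 + 4 + 2 + 3 + 4
= 13.5 beats


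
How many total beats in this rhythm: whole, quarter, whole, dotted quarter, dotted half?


Let's work it out.
Beat values:
  whole = 4 beats
  quarter = 1 beat
  whole = 4 beats
  dotted quarter = 1.5 beats
  dotted half = 3 beats
Sum = 4 + 1 + 4 + 1.5 + 3
= 13.5 beats


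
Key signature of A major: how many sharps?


Let's work it out.
Sharp major keys follow the circle of fifths: C(0), G(1), D(2), A(3), E(4), B(5), F#(6), C#(7)
A major has 3 sharps
Order of sharps: F# C# G# D# A# E# B# → first 3: F#, C#, G#
= 3 sharps


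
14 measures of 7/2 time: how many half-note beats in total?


Let's work it out.
Time signature 7/2: the bottom number 2 means the half note gets one count
The top number 7 means 7 half-note beats per measure
Total = 7 × 14 measures
= 98 half-note beats


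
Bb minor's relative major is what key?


Working:
The relative major shares the key signature and is a minor 3rd above the minor tonic
A minor 3rd above Bb is Db
→ relative major of Bb minor is Db major
= Db major


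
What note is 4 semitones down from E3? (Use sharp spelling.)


Working:
E3: chromatic position 4 in octave 3 → absolute = 3×12 + 4 = 40
Transpose down 4: 40 - 4 = 36
36 = 3×12 + 0 → C in octave 3
Result = C3


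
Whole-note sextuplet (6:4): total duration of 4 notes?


Working:
Sextuplet: 6 notes occupy the space of 4 whole notes
Space = 4 × 4 = 16 beats
Each sextuplet note = 16 / 6 = 8/3 beats
4 notes = 4 × 8/3 = 32/3
= 32/3 beats


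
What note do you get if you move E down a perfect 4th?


Let's work it out.
perfect 4th: 4 letter names, 5 semitones
Letter: E - 3 → B
Pitch: E - 5 semitones, spelled as a B → B
= B


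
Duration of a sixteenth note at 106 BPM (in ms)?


One quarter-note beat = 60000 / BPM = 60000 / 106 ms
Sixteenth note = 1/4 × quarter note
Duration = 1/4 × 60000 / 106 = 15000 / 106
= 141.5 ms


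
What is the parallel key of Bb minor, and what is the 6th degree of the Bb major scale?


Solution.
Parallel keys share the same tonic but differ in mode
Bb minor → parallel is Bb major
Bb major scale: Bb C D Eb F G A
= Bb major; 6th degree = G


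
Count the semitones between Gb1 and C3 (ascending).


Working:
Absolute semitone position = octave×12 + chromatic position
Gb1: 1×12 + 6 = 18
C3: 3×12 + 0 = 36
Difference = 36 - 18 = 18
= 18 semitones


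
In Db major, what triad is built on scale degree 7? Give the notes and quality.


Let's work it out.
Db major scale: Db Eb F Gb Ab Bb C
Diatonic triad on degree 7 stacks scale notes 7, 2, 4: C Eb Gb
C→Eb = 3 semitones; C→Gb = 6 semitones → diminished triad
= C Eb Gb (diminished)


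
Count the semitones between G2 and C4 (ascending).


Absolute semitone position = octave×12 + chromatic position
G2: 2×12 + 7 = 31
C4: 4×12 + 0 = 48
Difference = 48 - 31 = 17
= 17 semitones


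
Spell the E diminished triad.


Let's work it out.
Diminished triad = root + minor 3rd (3 semitones) + diminished 5th (6 semitones)
A triad on E stacks thirds, so the chord tones use letter names E-G-B
Root: E
Minor 3rd above E: G
Diminished 5th above E: Bb
Chord = E G Bb


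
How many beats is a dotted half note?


Working:
Base half note = 2 beats
Dot 1 adds half the previous value: +1
One dotted half = 2 + 1 = 3
= 3 beats


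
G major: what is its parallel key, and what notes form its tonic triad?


Reasoning:
Parallel keys share the same tonic but differ in mode
G major → parallel is G minor
Tonic triad of G minor = G Bb D
= G minor; triad = G Bb D


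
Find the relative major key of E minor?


Working:
The relative major shares the key signature and is a minor 3rd above the minor tonic
A minor 3rd above E is G
→ relative major of E minor is G major
= G major


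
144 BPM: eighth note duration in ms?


One quarter-note beat = 60000 / BPM = 60000 / 144 ms
Eighth note = 1/2 × quarter note
Duration = 1/2 × 60000 / 144 = 30000 / 144
= 208.3 ms


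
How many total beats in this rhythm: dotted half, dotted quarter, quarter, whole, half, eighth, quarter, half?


Beat values:
  dotted half = 3 beats
  dotted quarter = 1.5 beats
  quarter = 1 beat
  whole = 4 beats
  half = 2 beats
  eighth = 0.5 beats
  quarter = 1 beat
  half = 2 beats
Sum = 3 + 1.5 + 1 + 4 + 2 + 0.5 + 1 + 2
= 15 beats


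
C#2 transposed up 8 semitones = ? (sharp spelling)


Reasoning:
C#2: chromatic position 1 in octave 2 → absolute = 2×12 + 1 = 25
Transpose up 8: 25 + 8 = 33
33 = 2×12 + 9 → A in octave 2
Result = A2


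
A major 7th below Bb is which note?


A 7th spans 7 letter names, so from B we land on C
A major 7th = 11 semitones below Bb
Spell C at that pitch: Cb
= Cb


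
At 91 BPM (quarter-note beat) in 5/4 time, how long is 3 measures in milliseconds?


Solution.
Quarter-note beat duration = 60000 / 91 ms
Beats per measure (5/4) = 5
One measure = 5 × 60000 / 91 = 300000 / 91 ms
3 measures = 3 × 300000 / 91 = 900000 / 91
= 9890.1 ms


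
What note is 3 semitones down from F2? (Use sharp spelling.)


F2: chromatic position 5 in octave 2 → absolute = 2×12 + 5 = 29
Transpose down 3: 29 - 3 = 26
26 = 2×12 + 2 → D in octave 2
Result = D2


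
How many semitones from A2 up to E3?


Solution.
Absolute semitone position = octave×12 + chromatic position
A2: 2×12 + 9 = 33
E3: 3×12 + 4 = 40
Difference = 40 - 33 = 7
= 7 semitones


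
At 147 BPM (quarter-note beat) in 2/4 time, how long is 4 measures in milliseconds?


Quarter-note beat duration = 60000 / 147 ms
Beats per measure (2/4) = 2
One measure = 2 × 60000 / 147 = 120000 / 147 ms
4 measures = 4 × 120000 / 147 = 480000 / 147
= 3265.3 ms


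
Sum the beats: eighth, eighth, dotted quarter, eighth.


Solution.
Beat values:
  eighth = 0.5 beats
  eighth = 0.5 beats
  dotted quarter = 1.5 beats
  eighth = 0.5 beats
Sum = 0.5 + 0.5 + 1.5 + 0.5
= 3 beats


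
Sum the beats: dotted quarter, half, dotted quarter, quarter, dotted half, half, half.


Reasoning:
Beat values:
  dotted quarter = 1.5 beats
  half = 2 beats
  dotted quarter = 1.5 beats
  quarter = 1 beat
  dotted half = 3 beats
  half = 2 beats
  half = 2 beats
Sum = 1.5 + 2 + 1.5 + 1 + 3 + 2 + 2
= 13 beats


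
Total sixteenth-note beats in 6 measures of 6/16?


Step by step:
Time signature 6/16: the bottom number 16 means the sixteenth note gets one count
The top number 6 means 6 sixteenth-note beats per measure
Total = 6 × 6 measures
= 36 sixteenth-note beats


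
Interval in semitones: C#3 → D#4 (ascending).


Working:
Absolute semitone position = octave×12 + chromatic position
C#3: 3×12 + 1 = 37
D#4: 4×12 + 3 = 51
Difference = 51 - 37 = 14
= 14 semitones


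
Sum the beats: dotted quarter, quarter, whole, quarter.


Let's work it out.
Beat values:
  dotted quarter = 1.5 beats
  quarter = 1 beat
  whole = 4 beats
  quarter = 1 beat
Sum = 1.5 + 1 + 4 + 1
= 7.5 beats


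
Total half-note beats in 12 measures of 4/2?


Step by step:
Time signature 4/2: the bottom number 2 means the half note gets one count
The top number 4 means 4 half-note beats per measure
Total = 4 × 12 measures
= 48 half-note beats


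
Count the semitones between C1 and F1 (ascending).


Reasoning:
Absolute semitone position = octave×12 + chromatic position
C1: 1×12 + 0 = 12
F1: 1×12 + 5 = 17
Difference = 17 - 12 = 5
= 5 semitones


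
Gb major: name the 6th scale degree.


Major scale pattern: W-W-H-W-W-W-H (2-2-1-2-2-2-1 semitones)
Starting from Gb:
  Gb + 2 semitones → Ab
  Ab + 2 semitones → Bb
  Bb + 1 semitone → Cb
  Cb + 2 semitones → Db
  Db + 2 semitones → Eb
  Eb + 2 semitones → F
  F + 1 semitone → Gb
Scale: Gb Ab Bb Cb Db Eb F
Degree 6 = Eb


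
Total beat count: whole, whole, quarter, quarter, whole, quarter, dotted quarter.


Reasoning:
Beat values:
  whole = 4 beats
  whole = 4 beats
  quarter = 1 beat
  quarter = 1 beat
  whole = 4 beats
  quarter = 1 beat
  dotted quarter = 1.5 beats
Sum = 4 + 4 + 1 + 1 + 4 + 1 + 1.5
= 16.5 beats


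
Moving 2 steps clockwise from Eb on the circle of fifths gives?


Step by step:
Each clockwise step on the circle of fifths moves up a perfect 5th
From Eb: Eb → Bb → F
= F


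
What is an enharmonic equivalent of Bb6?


Step by step:
Enharmonic notes sound the same pitch but are spelled with different letter names
Bb and A# name the same pitch class
= A#6


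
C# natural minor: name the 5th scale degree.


Natural minor scale pattern: W-H-W-W-H-W-W (2-1-2-2-1-2-2 semitones)
Starting from C#:
  C# + 2 semitones → D#
  D# + 1 semitone → E
  E + 2 semitones → F#
  F# + 2 semitones → G#
  G# + 1 semitone → A
  A + 2 semitones → B
  B + 2 semitones → C#
Scale: C# D# E F# G# A B
Degree 5 = G#


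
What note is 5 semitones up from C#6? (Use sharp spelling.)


C#6: chromatic position 1 in octave 6 → absolute = 6×12 + 1 = 73
Transpose up 5: 73 + 5 = 78
78 = 6×12 + 6 → F# in octave 6
Result = F#6


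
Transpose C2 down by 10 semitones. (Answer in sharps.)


Working:
C2: chromatic position 0 in octave 2 → absolute = 2×12 + 0 = 24
Transpose down 10: 24 - 10 = 14
14 = 1×12 + 2 → D in octave 1
Result = D1


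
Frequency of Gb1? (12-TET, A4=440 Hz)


Let's work it out.
f = 440 × 2^(n/12) where n = semitones from A4
Gb1: -39 semitones from A4
f = 440 × 2^(-39/12)
f = 46.25 Hz


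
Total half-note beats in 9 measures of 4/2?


Step by step:
Time signature 4/2: the bottom number 2 means the half note gets one count
The top number 4 means 4 half-note beats per measure
Total = 4 × 9 measures
= 36 half-note beats


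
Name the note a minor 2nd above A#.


A 2nd spans 2 letter names, so from A we land on B
A minor 2nd = 1 semitone above A#
Spell B at that pitch: B
= B


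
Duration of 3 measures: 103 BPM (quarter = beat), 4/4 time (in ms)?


Let's work it out.
Quarter-note beat duration = 60000 / 103 ms
Beats per measure (4/4) = 4
One measure = 4 × 60000 / 103 = 240000 / 103 ms
3 measures = 3 × 240000 / 103 = 720000 / 103
= 6990.3 ms


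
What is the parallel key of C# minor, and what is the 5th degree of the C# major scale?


Let's work it out.
Parallel keys share the same tonic but differ in mode
C# minor → parallel is C# major
C# major scale: C# D# E# F# G# A# B#
= C# major; 5th degree = G#


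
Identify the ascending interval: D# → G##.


Let's work it out.
Letter names: D → G spans 4 letter names → a 4th
Semitones: D# → G## = 6 half-steps
A 4th of 6 semitones is an augmented 4th
= augmented 4th


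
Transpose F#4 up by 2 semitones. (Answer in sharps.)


F#4: chromatic position 6 in octave 4 → absolute = 4×12 + 6 = 54
Transpose up 2: 54 + 2 = 56
56 = 4×12 + 8 → G# in octave 4
Result = G#4


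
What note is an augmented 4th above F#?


A 4th spans 4 letter names, so from F we land on B
An augmented 4th = 6 semitones above F#
Spell B at that pitch: B#
= B#


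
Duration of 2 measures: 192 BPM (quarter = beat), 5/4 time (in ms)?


Quarter-note beat duration = 60000 / 192 ms
Beats per measure (5/4) = 5
One measure = 5 × 60000 / 192 = 300000 / 192 ms
2 measures = 2 × 300000 / 192 = 600000 / 192
= 3125.0 ms


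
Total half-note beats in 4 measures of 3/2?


Reasoning:
Time signature 3/2: the bottom number 2 means the half note gets one count
The top number 3 means 3 half-note beats per measure
Total = 3 × 4 measures
= 12 half-note beats


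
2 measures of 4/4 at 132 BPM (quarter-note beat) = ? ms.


Step by step:
Quarter-note beat duration = 60000 / 132 ms
Beats per measure (4/4) = 4
One measure = 4 × 60000 / 132 = 240000 / 132 ms
2 measures = 2 × 240000 / 132 = 480000 / 132
= 3636.4 ms


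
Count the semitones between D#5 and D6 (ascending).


Step by step:
Absolute semitone position = octave×12 + chromatic position
D#5: 5×12 + 3 = 63
D6: 6×12 + 2 = 74
Difference = 74 - 63 = 11
= 11 semitones


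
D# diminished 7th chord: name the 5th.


Solution.
Diminished 7th chord = root + minor 3rd + diminished 5th + diminished 7th
Seventh chords stack in thirds, so the letter names are D-F-A-C
Root: D#
Minor 3rd above D#: F#
Diminished 5th above D#: A
Diminished 7th above D#: C
The 5th = A


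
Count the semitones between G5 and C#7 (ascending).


Absolute semitone position = octave×12 + chromatic position
G5: 5×12 + 7 = 67
C#7: 7×12 + 1 = 85
Difference = 85 - 67 = 18
= 18 semitones


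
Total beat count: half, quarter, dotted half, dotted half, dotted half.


Beat values:
  half = 2 beats
  quarter = 1 beat
  dotted half = 3 beats
  dotted half = 3 beats
  dotted half = 3 beats
Sum = 2 + 1 + 3 + 3 + 3
= 12 beats


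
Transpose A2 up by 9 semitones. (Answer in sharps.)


Let's work it out.
A2: chromatic position 9 in octave 2 → absolute = 2×12 + 9 = 33
Transpose up 9: 33 + 9 = 42
42 = 3×12 + 6 → F# in octave 3
Result = F#3


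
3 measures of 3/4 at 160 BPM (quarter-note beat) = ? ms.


Working:
Quarter-note beat duration = 60000 / 160 ms
Beats per measure (3/4) = 3
One measure = 3 × 60000 / 160 = 180000 / 160 ms
3 measures = 3 × 180000 / 160 = 540000 / 160
= 3375.0 ms


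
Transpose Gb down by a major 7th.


Let's work it out.
major 7th: 7 letter names, 11 semitones
Letter: G - 6 → A
Pitch: Gb - 11 semitones, spelled as an A → Abb
= Abb


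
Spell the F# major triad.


Step by step:
Major triad = root + major 3rd (4 semitones) + perfect 5th (7 semitones)
A triad on F# stacks thirds, so the chord tones use letter names F-A-C
Root: F#
Major 3rd above F#: A#
Perfect 5th above F#: C#
Chord = F# A# C#


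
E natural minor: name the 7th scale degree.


Reasoning:
Natural minor scale pattern: W-H-W-W-H-W-W (2-1-2-2-1-2-2 semitones)
Starting from E:
  E + 2 semitones → F#
  F# + 1 semitone → G
  G + 2 semitones → A
  A + 2 semitones → B
  B + 1 semitone → C
  C + 2 semitones → D
  D + 2 semitones → E
Scale: E F# G A B C D
Degree 7 = D


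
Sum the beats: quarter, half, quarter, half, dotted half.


Beat values:
  quarter = 1 beat
  half = 2 beats
  quarter = 1 beat
  half = 2 beats
  dotted half = 3 beats
Sum = 1 + 2 + 1 + 2 + 3
= 9 beats


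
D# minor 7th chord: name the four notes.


Let's work it out.
Minor 7th chord = root + minor 3rd + perfect 5th + minor 7th
Seventh chords stack in thirds, so the letter names are D-F-A-C
Root: D#
Minor 3rd above D#: F#
Perfect 5th above D#: A#
Minor 7th above D#: C#
Chord = D# F# A# C#


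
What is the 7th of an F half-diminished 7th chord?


Step by step:
Half-diminished 7th chord = root + minor 3rd + diminished 5th + minor 7th
Seventh chords stack in thirds, so the letter names are F-A-C-E
Root: F
Minor 3rd above F: Ab
Diminished 5th above F: Cb
Minor 7th above F: Eb
The 7th = Eb


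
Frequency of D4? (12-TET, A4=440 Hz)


Working:
f = 440 × 2^(n/12) where n = semitones from A4
D4: -7 semitones from A4
f = 440 × 2^(-7/12)
f = 293.66 Hz


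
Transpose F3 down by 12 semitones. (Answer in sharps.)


Let's work it out.
F3: chromatic position 5 in octave 3 → absolute = 3×12 + 5 = 41
Transpose down 12: 41 - 12 = 29
29 = 2×12 + 5 → F in octave 2
Result = F2


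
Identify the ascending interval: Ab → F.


Let's work it out.
Letter names: A → F spans 6 letter names → a 6th
Semitones: Ab → F = 9 half-steps
A 6th of 9 semitones is a major 6th
= major 6th


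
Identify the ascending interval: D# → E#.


Letter names: D → E spans 2 letter names → a 2nd
Semitones: D# → E# = 2 half-steps
A 2nd of 2 semitones is a major 2nd
= major 2nd


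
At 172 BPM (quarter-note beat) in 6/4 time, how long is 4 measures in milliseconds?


Reasoning:
Quarter-note beat duration = 60000 / 172 ms
Beats per measure (6/4) = 6
One measure = 6 × 60000 / 172 = 360000 / 172 ms
4 measures = 4 × 360000 / 172 = 1440000 / 172
= 8372.1 ms


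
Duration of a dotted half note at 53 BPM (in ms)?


Step by step:
One quarter-note beat = 60000 / BPM = 60000 / 53 ms
Dotted half note = 3 × quarter note
Duration = 3 × 60000 / 53 = 180000 / 53
= 3396.2 ms


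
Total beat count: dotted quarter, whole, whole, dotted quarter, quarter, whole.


Step by step:
Beat values:
  dotted quarter = 1.5 beats
  whole = 4 beats
  whole = 4 beats
  dotted quarter = 1.5 beats
  quarter = 1 beat
  whole = 4 beats
Sum = 1.5 + 4 + 4 + 1.5 + 1 + 4
= 16 beats


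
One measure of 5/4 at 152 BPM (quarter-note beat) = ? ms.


Quarter-note beat duration = 60000 / 152 ms
Beats per measure (5/4) = 5
One measure = 5 × 60000 / 152 = 300000 / 152 ms
= 1973.7 ms


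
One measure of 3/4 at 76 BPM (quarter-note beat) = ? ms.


Reasoning:
Quarter-note beat duration = 60000 / 76 ms
Beats per measure (3/4) = 3
One measure = 3 × 60000 / 76 = 180000 / 76 ms
= 2368.4 ms


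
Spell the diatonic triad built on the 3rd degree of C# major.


C# major scale: C# D# E# F# G# A# B#
Diatonic triad on degree 3 stacks scale notes 3, 5, 7: E# G# B#
E#→G# = 3 semitones; E#→B# = 7 semitones → minor triad
= E# G# B# (minor)


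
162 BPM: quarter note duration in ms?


Step by step:
One quarter-note beat = 60000 / BPM = 60000 / 162 ms
Duration = 60000 / 162
= 370.4 ms


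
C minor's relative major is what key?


The relative major shares the key signature and is a minor 3rd above the minor tonic
A minor 3rd above C is Eb
→ relative major of C minor is Eb major
= Eb major
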